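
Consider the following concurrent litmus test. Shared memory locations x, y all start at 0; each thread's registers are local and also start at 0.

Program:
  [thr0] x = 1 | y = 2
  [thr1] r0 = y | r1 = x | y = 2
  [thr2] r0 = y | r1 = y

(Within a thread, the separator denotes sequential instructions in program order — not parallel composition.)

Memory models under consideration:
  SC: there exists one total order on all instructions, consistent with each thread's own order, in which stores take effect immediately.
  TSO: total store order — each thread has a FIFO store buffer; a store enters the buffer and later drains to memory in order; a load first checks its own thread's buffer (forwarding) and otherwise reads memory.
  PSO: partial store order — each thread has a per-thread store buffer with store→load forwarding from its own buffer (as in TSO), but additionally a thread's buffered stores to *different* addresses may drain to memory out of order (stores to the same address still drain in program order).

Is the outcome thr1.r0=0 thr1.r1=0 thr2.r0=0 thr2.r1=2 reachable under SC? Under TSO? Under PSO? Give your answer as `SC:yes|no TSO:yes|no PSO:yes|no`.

SC:yes TSO:yes PSO:yes

outcome vector order: (thr1.r0,thr1.r1,thr2.r0,thr2.r1)
SC (9): 0000, 0002, 0022, 0100, 0102, 0122, 2100, 2102, 2122
TSO (9): 0000, 0002, 0022, 0100, 0102, 0122, 2100, 2102, 2122
PSO (12): 0000, 0002, 0022, 0100, 0102, 0122, 2000, 2002, 2022, 2100, 2102, 2122
target 0002 ∈ {SC,TSO,PSO}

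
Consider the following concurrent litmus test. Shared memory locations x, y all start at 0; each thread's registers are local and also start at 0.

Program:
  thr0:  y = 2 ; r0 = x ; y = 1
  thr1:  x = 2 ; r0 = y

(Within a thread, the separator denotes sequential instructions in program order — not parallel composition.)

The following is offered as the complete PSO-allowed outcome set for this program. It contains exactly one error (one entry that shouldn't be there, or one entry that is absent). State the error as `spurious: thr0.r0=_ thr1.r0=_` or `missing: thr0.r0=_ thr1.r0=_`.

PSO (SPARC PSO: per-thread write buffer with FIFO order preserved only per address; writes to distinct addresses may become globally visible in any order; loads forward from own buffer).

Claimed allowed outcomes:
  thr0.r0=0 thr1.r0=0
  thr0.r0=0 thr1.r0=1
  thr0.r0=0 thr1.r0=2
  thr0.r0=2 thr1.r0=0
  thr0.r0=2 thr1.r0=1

outcome vector order: (thr0.r0,thr1.r0)
PSO (6): <0 0>, <0 1>, <0 2>, <2 0>, <2 1>, <2 2>
PSO∖claimed = {<2 2>}

missing: thr0.r0=2 thr1.r0=2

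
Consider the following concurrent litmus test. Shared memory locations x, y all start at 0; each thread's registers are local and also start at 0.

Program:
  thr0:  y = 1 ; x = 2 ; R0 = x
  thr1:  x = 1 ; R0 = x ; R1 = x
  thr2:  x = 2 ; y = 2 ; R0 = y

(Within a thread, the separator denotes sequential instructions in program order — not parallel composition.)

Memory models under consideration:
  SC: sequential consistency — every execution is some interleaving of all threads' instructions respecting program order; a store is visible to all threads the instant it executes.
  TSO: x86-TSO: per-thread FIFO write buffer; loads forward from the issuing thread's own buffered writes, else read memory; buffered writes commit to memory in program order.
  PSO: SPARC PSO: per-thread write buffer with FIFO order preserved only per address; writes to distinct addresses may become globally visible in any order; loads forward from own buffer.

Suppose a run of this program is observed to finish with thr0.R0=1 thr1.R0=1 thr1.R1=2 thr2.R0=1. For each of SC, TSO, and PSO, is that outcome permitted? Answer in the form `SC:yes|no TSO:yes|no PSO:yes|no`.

SC:no TSO:no PSO:yes

outcome vector order: (thr0.R0,thr1.R0,thr1.R1,thr2.R0)
under SC → 1/1/1/1; 1/1/1/2; 1/1/2/2; 1/2/2/2; 2/1/1/1; 2/1/1/2; 2/1/2/1; 2/1/2/2; 2/2/2/1; 2/2/2/2
under TSO → 1/1/1/1; 1/1/1/2; 1/1/2/2; 1/2/2/2; 2/1/1/1; 2/1/1/2; 2/1/2/1; 2/1/2/2; 2/2/2/1; 2/2/2/2
under PSO → 1/1/1/1; 1/1/1/2; 1/1/2/1; 1/1/2/2; 1/2/2/1; 1/2/2/2; 2/1/1/1; 2/1/1/2; 2/1/2/1; 2/1/2/2; 2/2/2/1; 2/2/2/2
target 1/1/2/1 ∈ {PSO}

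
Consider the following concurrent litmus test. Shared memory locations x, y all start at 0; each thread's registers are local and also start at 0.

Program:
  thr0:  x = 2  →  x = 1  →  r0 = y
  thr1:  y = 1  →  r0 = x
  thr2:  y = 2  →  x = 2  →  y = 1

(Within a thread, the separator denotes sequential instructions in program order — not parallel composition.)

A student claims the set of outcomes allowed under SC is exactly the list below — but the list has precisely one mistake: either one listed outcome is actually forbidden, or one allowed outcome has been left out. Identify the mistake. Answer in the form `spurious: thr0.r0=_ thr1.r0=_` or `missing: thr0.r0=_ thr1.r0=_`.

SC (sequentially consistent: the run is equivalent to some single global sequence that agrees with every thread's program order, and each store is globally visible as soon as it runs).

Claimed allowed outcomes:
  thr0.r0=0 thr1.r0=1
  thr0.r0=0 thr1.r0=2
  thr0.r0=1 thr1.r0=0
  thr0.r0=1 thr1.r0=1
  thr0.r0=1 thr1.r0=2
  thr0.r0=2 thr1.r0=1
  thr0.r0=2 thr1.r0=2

outcome vector order: (thr0.r0,thr1.r0)
SC: 8 outcomes — {<0 1>; <0 2>; <1 0>; <1 1>; <1 2>; <2 0>; <2 1>; <2 2>}
SC∖claimed = {<2 0>}

missing: thr0.r0=2 thr1.r0=0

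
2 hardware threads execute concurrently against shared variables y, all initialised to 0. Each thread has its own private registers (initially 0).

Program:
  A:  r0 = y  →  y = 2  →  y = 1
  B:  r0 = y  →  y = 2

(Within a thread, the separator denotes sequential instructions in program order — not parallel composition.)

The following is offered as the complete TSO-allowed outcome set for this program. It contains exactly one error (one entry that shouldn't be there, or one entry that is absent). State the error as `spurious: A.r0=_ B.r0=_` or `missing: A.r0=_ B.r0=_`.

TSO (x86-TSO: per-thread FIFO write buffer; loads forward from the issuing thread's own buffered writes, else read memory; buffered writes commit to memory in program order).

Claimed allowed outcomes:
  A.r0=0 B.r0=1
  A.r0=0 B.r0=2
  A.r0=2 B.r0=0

outcome vector order: (A.r0,B.r0)
under TSO → 0/0, 0/1, 0/2, 2/0
TSO∖claimed = {0/0}

missing: A.r0=0 B.r0=0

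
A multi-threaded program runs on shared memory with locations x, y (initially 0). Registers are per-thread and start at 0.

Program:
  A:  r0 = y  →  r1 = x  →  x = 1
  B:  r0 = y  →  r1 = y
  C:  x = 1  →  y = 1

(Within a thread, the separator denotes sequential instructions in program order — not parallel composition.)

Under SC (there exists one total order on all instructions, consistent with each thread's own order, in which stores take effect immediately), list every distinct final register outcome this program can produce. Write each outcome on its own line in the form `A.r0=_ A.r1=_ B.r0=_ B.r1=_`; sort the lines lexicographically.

A.r0=0 A.r1=0 B.r0=0 B.r1=0
A.r0=0 A.r1=0 B.r0=0 B.r1=1
A.r0=0 A.r1=0 B.r0=1 B.r1=1
A.r0=0 A.r1=1 B.r0=0 B.r1=0
A.r0=0 A.r1=1 B.r0=0 B.r1=1
A.r0=0 A.r1=1 B.r0=1 B.r1=1
A.r0=1 A.r1=1 B.r0=0 B.r1=0
A.r0=1 A.r1=1 B.r0=0 B.r1=1
A.r0=1 A.r1=1 B.r0=1 B.r1=1

outcome vector order: (A.r0,A.r1,B.r0,B.r1)
|SC outcomes| = 9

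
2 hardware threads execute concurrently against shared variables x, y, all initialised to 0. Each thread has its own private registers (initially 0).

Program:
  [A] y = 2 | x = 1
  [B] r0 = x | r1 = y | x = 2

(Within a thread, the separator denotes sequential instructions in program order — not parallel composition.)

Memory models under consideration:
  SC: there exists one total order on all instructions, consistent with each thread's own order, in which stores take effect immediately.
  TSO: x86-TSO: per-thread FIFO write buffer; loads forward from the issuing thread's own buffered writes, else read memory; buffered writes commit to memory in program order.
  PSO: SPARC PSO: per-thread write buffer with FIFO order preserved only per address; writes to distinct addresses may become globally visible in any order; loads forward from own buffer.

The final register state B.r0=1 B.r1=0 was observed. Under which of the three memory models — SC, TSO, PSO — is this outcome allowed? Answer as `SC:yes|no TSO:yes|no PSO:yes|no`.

outcome vector order: (B.r0,B.r1)
[SC] allowed = {00, 02, 12}
[TSO] allowed = {00, 02, 12}
[PSO] allowed = {00, 02, 10, 12}
target 10 ∈ {PSO}

SC:no TSO:no PSO:yes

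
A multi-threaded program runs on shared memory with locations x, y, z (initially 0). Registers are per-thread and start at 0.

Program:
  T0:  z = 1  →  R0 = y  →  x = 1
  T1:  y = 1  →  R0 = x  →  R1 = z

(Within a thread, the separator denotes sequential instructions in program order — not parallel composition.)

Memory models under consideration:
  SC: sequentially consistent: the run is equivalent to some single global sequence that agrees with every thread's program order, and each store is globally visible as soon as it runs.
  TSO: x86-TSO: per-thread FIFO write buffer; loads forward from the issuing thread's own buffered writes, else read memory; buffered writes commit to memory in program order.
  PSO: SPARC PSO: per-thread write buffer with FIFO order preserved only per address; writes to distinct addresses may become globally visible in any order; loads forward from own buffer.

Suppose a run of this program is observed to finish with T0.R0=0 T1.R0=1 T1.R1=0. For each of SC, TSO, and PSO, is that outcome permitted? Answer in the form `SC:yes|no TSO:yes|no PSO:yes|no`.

outcome vector order: (T0.R0,T1.R0,T1.R1)
[SC] allowed = {<0 0 1> <0 1 1> <1 0 0> <1 0 1> <1 1 1>}
[TSO] allowed = {<0 0 0> <0 0 1> <0 1 1> <1 0 0> <1 0 1> <1 1 1>}
[PSO] allowed = {<0 0 0> <0 0 1> <0 1 0> <0 1 1> <1 0 0> <1 0 1> <1 1 0> <1 1 1>}
target <0 1 0> ∈ {PSO}

SC:no TSO:no PSO:yes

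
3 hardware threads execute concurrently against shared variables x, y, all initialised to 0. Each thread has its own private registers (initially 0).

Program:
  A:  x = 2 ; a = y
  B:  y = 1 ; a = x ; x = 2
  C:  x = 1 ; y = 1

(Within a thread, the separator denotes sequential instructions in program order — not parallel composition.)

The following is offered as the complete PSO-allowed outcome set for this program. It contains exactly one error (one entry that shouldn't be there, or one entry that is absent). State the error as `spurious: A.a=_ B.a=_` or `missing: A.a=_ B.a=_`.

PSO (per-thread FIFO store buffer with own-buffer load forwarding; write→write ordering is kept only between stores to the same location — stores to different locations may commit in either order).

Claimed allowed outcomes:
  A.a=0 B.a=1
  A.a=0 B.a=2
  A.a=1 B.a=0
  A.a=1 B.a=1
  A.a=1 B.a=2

missing: A.a=0 B.a=0

outcome vector order: (A.a,B.a)
PSO: 6 outcomes — {0/0; 0/1; 0/2; 1/0; 1/1; 1/2}
PSO∖claimed = {0/0}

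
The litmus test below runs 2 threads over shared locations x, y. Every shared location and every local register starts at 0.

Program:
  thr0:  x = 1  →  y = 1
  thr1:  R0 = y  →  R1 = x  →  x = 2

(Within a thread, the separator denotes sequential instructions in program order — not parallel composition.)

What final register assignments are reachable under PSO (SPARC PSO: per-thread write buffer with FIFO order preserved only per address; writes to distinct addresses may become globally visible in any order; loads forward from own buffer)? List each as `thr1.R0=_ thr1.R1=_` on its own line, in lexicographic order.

outcome vector order: (thr1.R0,thr1.R1)
|PSO outcomes| = 4

thr1.R0=0 thr1.R1=0
thr1.R0=0 thr1.R1=1
thr1.R0=1 thr1.R1=0
thr1.R0=1 thr1.R1=1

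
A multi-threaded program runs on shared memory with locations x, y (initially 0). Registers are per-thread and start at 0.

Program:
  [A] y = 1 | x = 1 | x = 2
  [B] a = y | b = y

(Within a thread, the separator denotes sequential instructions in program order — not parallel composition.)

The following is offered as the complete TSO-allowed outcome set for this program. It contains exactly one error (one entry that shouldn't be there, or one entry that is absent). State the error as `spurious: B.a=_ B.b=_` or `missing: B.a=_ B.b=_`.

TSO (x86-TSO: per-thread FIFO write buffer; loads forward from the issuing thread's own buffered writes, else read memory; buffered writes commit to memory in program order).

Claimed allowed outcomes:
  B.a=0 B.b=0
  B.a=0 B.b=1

outcome vector order: (B.a,B.b)
under TSO → 00, 01, 11
TSO∖claimed = {11}

missing: B.a=1 B.b=1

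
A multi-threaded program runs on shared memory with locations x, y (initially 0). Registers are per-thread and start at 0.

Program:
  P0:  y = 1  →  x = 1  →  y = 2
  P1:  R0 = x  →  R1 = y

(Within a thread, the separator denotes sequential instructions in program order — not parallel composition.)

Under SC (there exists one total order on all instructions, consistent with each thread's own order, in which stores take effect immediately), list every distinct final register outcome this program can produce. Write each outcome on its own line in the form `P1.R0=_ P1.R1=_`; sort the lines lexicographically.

P1.R0=0 P1.R1=0
P1.R0=0 P1.R1=1
P1.R0=0 P1.R1=2
P1.R0=1 P1.R1=1
P1.R0=1 P1.R1=2

outcome vector order: (P1.R0,P1.R1)
|SC outcomes| = 5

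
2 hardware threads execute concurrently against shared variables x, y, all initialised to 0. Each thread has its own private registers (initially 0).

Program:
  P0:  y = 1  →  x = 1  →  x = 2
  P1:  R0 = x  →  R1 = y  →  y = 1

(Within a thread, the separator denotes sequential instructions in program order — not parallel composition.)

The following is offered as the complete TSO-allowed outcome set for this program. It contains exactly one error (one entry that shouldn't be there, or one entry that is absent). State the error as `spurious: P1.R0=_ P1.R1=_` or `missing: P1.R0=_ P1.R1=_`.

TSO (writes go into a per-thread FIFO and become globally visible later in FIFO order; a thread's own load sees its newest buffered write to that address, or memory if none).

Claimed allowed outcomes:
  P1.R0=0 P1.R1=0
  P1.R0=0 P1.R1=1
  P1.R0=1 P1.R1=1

missing: P1.R0=2 P1.R1=1

outcome vector order: (P1.R0,P1.R1)
TSO (4): 00, 01, 11, 21
TSO∖claimed = {21}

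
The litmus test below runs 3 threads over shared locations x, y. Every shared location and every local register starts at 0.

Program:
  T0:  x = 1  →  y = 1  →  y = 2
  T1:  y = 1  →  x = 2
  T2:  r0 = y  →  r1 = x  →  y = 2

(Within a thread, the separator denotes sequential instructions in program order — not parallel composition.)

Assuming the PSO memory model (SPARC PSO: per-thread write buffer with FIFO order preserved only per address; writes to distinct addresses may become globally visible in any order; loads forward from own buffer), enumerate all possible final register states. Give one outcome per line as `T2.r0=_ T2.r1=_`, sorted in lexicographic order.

outcome vector order: (T2.r0,T2.r1)
|PSO outcomes| = 9

T2.r0=0 T2.r1=0
T2.r0=0 T2.r1=1
T2.r0=0 T2.r1=2
T2.r0=1 T2.r1=0
T2.r0=1 T2.r1=1
T2.r0=1 T2.r1=2
T2.r0=2 T2.r1=0
T2.r0=2 T2.r1=1
T2.r0=2 T2.r1=2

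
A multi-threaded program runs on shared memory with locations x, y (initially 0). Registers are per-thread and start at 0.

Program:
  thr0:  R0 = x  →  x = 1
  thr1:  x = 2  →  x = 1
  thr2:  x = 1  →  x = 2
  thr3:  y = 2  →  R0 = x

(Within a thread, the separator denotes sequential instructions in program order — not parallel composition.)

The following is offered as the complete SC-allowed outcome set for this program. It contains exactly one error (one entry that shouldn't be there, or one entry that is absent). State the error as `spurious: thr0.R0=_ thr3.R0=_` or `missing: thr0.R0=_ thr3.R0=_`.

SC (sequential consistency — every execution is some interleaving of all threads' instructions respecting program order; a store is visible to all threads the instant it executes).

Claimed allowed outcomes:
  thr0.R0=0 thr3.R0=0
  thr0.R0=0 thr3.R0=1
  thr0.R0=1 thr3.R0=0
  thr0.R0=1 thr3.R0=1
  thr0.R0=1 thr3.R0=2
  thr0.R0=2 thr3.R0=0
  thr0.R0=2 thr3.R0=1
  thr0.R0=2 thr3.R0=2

missing: thr0.R0=0 thr3.R0=2

outcome vector order: (thr0.R0,thr3.R0)
SC: 9 outcomes — {<0 0>, <0 1>, <0 2>, <1 0>, <1 1>, <1 2>, <2 0>, <2 1>, <2 2>}
SC∖claimed = {<0 2>}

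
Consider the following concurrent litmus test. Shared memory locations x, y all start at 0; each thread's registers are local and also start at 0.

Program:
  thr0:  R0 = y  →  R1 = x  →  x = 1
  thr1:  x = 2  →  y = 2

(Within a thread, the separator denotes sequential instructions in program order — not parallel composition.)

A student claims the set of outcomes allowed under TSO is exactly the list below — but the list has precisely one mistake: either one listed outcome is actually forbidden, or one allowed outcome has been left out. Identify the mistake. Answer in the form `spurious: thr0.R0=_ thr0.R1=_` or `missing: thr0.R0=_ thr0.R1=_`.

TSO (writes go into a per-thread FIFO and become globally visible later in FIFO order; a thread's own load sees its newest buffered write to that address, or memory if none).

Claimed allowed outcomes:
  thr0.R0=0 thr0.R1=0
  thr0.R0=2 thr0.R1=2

missing: thr0.R0=0 thr0.R1=2

outcome vector order: (thr0.R0,thr0.R1)
under TSO → 00; 02; 22
TSO∖claimed = {02}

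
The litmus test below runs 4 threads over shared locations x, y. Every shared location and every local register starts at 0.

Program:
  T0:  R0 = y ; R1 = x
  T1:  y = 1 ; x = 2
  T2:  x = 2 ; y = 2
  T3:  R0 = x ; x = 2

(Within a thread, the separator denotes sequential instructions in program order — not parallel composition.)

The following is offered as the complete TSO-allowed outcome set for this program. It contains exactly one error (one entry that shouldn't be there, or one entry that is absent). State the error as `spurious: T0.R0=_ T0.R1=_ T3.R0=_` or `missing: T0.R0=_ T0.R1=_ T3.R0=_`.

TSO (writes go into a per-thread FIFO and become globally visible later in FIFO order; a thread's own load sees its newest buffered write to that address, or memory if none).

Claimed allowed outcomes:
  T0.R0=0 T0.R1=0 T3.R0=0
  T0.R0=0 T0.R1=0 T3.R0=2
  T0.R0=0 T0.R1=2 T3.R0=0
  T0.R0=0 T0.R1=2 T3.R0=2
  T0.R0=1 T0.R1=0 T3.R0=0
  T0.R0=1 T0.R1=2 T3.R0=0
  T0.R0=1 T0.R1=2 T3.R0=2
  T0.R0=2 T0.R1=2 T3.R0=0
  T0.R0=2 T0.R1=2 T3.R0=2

missing: T0.R0=1 T0.R1=0 T3.R0=2

outcome vector order: (T0.R0,T0.R1,T3.R0)
TSO (10): 0/0/0 0/0/2 0/2/0 0/2/2 1/0/0 1/0/2 1/2/0 1/2/2 2/2/0 2/2/2
TSO∖claimed = {1/0/2}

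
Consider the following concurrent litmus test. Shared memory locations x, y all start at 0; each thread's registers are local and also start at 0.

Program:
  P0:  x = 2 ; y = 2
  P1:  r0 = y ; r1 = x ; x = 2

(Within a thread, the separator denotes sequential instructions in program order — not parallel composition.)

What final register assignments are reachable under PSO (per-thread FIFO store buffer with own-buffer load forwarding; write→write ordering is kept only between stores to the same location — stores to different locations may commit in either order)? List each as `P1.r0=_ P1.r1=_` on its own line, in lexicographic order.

outcome vector order: (P1.r0,P1.r1)
|PSO outcomes| = 4

P1.r0=0 P1.r1=0
P1.r0=0 P1.r1=2
P1.r0=2 P1.r1=0
P1.r0=2 P1.r1=2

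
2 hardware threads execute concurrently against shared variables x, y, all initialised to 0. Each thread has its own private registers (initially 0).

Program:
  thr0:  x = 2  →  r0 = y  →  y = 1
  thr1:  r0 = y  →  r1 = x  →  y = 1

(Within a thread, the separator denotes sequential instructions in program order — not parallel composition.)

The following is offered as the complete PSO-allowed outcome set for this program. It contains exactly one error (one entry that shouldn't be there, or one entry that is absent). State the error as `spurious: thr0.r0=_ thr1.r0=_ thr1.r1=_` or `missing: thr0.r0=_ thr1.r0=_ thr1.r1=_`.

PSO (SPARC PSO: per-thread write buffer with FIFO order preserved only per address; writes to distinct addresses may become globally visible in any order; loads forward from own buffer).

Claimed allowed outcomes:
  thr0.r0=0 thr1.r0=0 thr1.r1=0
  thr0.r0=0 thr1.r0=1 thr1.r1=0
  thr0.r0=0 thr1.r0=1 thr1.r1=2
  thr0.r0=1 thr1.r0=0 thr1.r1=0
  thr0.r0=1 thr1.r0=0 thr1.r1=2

missing: thr0.r0=0 thr1.r0=0 thr1.r1=2

outcome vector order: (thr0.r0,thr1.r0,thr1.r1)
PSO: 6 outcomes — {0/0/0, 0/0/2, 0/1/0, 0/1/2, 1/0/0, 1/0/2}
PSO∖claimed = {0/0/2}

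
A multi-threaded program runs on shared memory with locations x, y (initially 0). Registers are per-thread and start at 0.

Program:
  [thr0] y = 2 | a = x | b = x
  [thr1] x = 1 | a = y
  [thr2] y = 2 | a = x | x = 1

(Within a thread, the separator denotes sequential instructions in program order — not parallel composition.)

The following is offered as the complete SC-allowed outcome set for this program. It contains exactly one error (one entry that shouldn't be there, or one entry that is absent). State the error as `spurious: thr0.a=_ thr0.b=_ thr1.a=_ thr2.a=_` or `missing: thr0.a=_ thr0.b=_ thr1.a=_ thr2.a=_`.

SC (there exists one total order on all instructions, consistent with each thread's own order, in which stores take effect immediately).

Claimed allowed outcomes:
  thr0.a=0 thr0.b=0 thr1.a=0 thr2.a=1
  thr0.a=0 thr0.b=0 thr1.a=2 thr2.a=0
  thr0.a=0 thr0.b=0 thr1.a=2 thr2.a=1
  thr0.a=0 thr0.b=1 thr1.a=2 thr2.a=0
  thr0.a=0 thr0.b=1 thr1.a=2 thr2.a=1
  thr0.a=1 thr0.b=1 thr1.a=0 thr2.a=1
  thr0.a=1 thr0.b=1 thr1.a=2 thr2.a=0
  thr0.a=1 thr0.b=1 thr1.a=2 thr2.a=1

outcome vector order: (thr0.a,thr0.b,thr1.a,thr2.a)
SC: 7 outcomes — {<0 0 2 0>, <0 0 2 1>, <0 1 2 0>, <0 1 2 1>, <1 1 0 1>, <1 1 2 0>, <1 1 2 1>}
claimed∖SC = {<0 0 0 1>}

spurious: thr0.a=0 thr0.b=0 thr1.a=0 thr2.a=1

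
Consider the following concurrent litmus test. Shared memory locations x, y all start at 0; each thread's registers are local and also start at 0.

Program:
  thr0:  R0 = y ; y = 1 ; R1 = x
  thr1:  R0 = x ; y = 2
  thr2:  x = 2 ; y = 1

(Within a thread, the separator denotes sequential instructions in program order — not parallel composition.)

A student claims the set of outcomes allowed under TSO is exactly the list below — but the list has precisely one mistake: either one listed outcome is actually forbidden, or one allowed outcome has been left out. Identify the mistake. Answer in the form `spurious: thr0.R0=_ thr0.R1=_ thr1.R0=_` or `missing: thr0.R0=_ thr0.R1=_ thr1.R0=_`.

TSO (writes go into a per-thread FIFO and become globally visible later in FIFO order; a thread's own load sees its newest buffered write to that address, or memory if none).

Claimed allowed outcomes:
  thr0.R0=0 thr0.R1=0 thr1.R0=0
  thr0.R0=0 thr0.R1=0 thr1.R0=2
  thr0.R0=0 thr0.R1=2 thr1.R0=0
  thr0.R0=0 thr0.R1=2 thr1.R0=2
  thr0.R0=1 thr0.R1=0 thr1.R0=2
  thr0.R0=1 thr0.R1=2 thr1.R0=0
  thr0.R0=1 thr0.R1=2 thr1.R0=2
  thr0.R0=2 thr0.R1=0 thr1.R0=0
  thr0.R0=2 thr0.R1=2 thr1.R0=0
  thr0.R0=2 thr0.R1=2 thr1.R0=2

spurious: thr0.R0=1 thr0.R1=0 thr1.R0=2

outcome vector order: (thr0.R0,thr0.R1,thr1.R0)
[TSO] allowed = {000, 002, 020, 022, 120, 122, 200, 220, 222}
claimed∖TSO = {102}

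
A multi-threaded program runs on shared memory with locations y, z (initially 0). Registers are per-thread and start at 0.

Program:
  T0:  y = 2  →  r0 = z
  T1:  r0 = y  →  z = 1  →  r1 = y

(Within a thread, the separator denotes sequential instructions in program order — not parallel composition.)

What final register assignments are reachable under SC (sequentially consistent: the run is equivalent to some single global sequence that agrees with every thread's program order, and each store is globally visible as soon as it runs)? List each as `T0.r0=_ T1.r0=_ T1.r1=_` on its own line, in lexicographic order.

T0.r0=0 T1.r0=0 T1.r1=2
T0.r0=0 T1.r0=2 T1.r1=2
T0.r0=1 T1.r0=0 T1.r1=0
T0.r0=1 T1.r0=0 T1.r1=2
T0.r0=1 T1.r0=2 T1.r1=2

outcome vector order: (T0.r0,T1.r0,T1.r1)
|SC outcomes| = 5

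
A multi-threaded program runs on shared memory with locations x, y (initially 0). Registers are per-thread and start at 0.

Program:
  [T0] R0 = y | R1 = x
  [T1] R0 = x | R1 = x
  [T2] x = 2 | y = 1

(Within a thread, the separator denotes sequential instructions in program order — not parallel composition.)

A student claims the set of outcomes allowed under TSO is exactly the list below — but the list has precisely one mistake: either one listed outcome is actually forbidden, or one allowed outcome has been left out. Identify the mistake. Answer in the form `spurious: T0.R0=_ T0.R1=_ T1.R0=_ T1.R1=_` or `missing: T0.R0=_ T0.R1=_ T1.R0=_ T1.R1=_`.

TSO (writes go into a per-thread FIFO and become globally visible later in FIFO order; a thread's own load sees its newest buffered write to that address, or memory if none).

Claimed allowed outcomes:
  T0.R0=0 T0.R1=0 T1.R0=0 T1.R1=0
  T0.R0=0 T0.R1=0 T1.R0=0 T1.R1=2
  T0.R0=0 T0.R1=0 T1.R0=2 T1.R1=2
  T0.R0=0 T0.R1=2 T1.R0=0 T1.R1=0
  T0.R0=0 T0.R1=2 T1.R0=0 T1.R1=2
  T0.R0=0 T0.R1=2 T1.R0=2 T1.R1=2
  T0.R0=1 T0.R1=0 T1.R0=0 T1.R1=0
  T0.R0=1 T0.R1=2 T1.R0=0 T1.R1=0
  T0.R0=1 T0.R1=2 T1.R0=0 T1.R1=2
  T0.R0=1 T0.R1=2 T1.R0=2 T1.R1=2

outcome vector order: (T0.R0,T0.R1,T1.R0,T1.R1)
under TSO → (0,0,0,0), (0,0,0,2), (0,0,2,2), (0,2,0,0), (0,2,0,2), (0,2,2,2), (1,2,0,0), (1,2,0,2), (1,2,2,2)
claimed∖TSO = {(1,0,0,0)}

spurious: T0.R0=1 T0.R1=0 T1.R0=0 T1.R1=0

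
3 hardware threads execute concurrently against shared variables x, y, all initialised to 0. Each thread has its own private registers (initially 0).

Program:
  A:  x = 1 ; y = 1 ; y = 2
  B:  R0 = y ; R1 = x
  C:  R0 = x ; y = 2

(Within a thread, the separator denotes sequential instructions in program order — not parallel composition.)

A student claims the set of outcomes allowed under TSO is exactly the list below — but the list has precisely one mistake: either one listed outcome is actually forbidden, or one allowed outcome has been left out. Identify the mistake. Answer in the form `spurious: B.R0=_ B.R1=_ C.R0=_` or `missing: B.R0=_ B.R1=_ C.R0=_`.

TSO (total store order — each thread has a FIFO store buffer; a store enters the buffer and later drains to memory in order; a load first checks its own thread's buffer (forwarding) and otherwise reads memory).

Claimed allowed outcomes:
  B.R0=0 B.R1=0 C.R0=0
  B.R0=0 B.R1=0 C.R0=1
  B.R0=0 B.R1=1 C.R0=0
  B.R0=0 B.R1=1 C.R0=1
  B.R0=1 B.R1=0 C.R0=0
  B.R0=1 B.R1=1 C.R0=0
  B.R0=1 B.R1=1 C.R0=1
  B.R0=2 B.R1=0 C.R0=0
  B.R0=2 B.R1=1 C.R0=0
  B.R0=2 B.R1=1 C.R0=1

spurious: B.R0=1 B.R1=0 C.R0=0

outcome vector order: (B.R0,B.R1,C.R0)
[TSO] allowed = {0/0/0, 0/0/1, 0/1/0, 0/1/1, 1/1/0, 1/1/1, 2/0/0, 2/1/0, 2/1/1}
claimed∖TSO = {1/0/0}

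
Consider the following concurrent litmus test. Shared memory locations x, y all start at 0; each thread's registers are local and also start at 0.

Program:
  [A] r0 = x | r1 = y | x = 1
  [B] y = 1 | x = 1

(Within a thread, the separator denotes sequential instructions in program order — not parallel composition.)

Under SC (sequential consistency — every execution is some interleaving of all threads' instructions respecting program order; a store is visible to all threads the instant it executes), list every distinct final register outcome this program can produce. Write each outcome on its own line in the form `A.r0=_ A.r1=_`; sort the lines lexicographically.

A.r0=0 A.r1=0
A.r0=0 A.r1=1
A.r0=1 A.r1=1

outcome vector order: (A.r0,A.r1)
|SC outcomes| = 3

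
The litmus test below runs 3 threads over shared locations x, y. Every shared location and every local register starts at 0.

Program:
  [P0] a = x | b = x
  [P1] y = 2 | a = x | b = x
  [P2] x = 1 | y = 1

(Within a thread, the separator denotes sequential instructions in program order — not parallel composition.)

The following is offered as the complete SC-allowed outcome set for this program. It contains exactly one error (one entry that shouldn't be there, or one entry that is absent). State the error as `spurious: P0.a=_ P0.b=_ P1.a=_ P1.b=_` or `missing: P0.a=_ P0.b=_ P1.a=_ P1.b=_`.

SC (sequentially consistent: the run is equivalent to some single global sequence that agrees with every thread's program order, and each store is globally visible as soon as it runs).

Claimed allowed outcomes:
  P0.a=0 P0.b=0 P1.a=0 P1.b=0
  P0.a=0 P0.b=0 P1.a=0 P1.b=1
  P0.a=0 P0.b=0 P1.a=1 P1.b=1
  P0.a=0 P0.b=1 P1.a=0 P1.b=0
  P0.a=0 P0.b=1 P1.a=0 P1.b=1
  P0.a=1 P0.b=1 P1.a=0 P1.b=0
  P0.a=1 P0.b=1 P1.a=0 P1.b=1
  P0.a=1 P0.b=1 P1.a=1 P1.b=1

outcome vector order: (P0.a,P0.b,P1.a,P1.b)
SC (9): 0000 0001 0011 0100 0101 0111 1100 1101 1111
SC∖claimed = {0111}

missing: P0.a=0 P0.b=1 P1.a=1 P1.b=1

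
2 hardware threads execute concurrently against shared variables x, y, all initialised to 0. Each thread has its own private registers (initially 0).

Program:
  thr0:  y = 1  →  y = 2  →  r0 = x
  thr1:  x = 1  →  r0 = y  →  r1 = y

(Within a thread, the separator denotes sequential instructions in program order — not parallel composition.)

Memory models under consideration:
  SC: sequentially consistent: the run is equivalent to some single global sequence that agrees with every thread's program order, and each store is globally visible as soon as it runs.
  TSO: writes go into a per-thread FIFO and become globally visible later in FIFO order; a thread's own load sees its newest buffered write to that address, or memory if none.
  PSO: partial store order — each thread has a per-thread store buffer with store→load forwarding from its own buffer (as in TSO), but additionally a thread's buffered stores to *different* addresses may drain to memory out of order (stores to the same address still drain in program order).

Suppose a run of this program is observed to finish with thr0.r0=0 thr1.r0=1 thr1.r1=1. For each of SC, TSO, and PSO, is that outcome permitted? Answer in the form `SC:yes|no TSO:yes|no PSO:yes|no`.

SC:no TSO:yes PSO:yes

outcome vector order: (thr0.r0,thr1.r0,thr1.r1)
under SC → (0,2,2); (1,0,0); (1,0,1); (1,0,2); (1,1,1); (1,1,2); (1,2,2)
under TSO → (0,0,0); (0,0,1); (0,0,2); (0,1,1); (0,1,2); (0,2,2); (1,0,0); (1,0,1); (1,0,2); (1,1,1); (1,1,2); (1,2,2)
under PSO → (0,0,0); (0,0,1); (0,0,2); (0,1,1); (0,1,2); (0,2,2); (1,0,0); (1,0,1); (1,0,2); (1,1,1); (1,1,2); (1,2,2)
target (0,1,1) ∈ {TSO,PSO}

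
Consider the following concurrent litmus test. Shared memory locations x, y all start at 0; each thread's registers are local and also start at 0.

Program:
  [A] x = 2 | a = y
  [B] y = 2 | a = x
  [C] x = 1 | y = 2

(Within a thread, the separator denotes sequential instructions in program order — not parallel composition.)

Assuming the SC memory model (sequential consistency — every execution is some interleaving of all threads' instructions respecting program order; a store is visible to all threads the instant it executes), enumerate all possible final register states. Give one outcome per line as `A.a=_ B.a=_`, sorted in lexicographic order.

A.a=0 B.a=1
A.a=0 B.a=2
A.a=2 B.a=0
A.a=2 B.a=1
A.a=2 B.a=2

outcome vector order: (A.a,B.a)
|SC outcomes| = 5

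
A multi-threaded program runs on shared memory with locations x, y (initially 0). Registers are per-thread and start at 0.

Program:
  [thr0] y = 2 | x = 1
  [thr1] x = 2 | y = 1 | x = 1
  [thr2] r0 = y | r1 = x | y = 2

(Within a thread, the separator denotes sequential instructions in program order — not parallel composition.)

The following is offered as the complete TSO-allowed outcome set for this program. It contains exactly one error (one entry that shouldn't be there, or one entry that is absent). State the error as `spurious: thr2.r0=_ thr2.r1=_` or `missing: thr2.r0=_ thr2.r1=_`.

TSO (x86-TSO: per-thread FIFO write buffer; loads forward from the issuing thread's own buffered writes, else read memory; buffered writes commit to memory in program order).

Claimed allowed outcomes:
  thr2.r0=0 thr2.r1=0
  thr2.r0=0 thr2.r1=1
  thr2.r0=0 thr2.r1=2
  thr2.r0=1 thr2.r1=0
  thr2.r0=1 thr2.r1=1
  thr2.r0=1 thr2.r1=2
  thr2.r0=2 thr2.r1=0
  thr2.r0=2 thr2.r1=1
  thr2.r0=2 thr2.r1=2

outcome vector order: (thr2.r0,thr2.r1)
[TSO] allowed = {0/0 0/1 0/2 1/1 1/2 2/0 2/1 2/2}
claimed∖TSO = {1/0}

spurious: thr2.r0=1 thr2.r1=0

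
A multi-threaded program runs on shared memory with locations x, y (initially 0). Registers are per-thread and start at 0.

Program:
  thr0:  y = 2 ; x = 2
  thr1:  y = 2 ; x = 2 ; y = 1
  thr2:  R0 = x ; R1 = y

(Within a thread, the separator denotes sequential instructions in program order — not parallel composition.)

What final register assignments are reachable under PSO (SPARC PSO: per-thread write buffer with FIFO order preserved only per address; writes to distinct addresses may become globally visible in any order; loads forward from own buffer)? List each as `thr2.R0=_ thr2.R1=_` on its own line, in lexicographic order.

thr2.R0=0 thr2.R1=0
thr2.R0=0 thr2.R1=1
thr2.R0=0 thr2.R1=2
thr2.R0=2 thr2.R1=0
thr2.R0=2 thr2.R1=1
thr2.R0=2 thr2.R1=2

outcome vector order: (thr2.R0,thr2.R1)
|PSO outcomes| = 6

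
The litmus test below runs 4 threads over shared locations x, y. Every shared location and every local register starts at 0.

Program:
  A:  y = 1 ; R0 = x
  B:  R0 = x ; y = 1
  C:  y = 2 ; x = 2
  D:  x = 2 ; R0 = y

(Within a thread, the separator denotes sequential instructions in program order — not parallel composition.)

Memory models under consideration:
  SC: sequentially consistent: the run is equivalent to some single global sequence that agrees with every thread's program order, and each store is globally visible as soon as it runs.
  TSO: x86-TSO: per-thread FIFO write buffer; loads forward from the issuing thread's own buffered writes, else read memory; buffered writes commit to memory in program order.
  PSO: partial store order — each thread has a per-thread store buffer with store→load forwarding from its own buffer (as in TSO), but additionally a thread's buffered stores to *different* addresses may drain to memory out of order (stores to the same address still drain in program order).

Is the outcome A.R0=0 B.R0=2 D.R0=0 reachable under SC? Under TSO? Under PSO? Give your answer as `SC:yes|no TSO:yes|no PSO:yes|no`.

outcome vector order: (A.R0,B.R0,D.R0)
SC (10): 0/0/1; 0/0/2; 0/2/1; 0/2/2; 2/0/0; 2/0/1; 2/0/2; 2/2/0; 2/2/1; 2/2/2
TSO (12): 0/0/0; 0/0/1; 0/0/2; 0/2/0; 0/2/1; 0/2/2; 2/0/0; 2/0/1; 2/0/2; 2/2/0; 2/2/1; 2/2/2
PSO (12): 0/0/0; 0/0/1; 0/0/2; 0/2/0; 0/2/1; 0/2/2; 2/0/0; 2/0/1; 2/0/2; 2/2/0; 2/2/1; 2/2/2
target 0/2/0 ∈ {TSO,PSO}

SC:no TSO:yes PSO:yes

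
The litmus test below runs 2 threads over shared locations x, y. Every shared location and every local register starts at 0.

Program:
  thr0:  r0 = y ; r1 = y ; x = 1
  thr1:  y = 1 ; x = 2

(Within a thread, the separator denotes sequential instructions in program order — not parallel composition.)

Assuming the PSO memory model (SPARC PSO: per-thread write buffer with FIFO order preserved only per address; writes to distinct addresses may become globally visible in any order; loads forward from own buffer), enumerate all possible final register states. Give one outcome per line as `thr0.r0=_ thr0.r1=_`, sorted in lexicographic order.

outcome vector order: (thr0.r0,thr0.r1)
|PSO outcomes| = 3

thr0.r0=0 thr0.r1=0
thr0.r0=0 thr0.r1=1
thr0.r0=1 thr0.r1=1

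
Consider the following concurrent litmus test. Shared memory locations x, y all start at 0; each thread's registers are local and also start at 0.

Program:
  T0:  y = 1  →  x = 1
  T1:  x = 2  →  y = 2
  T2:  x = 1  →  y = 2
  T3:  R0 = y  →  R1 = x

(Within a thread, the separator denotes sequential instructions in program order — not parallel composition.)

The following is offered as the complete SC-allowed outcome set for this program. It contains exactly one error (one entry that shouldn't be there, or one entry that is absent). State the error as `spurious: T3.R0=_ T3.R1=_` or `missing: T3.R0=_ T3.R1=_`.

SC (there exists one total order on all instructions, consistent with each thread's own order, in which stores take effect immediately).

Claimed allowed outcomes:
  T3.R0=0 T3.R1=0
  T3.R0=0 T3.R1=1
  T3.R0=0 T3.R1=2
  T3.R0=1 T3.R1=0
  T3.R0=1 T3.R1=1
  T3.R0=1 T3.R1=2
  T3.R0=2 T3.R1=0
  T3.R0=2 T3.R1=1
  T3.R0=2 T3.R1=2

spurious: T3.R0=2 T3.R1=0

outcome vector order: (T3.R0,T3.R1)
[SC] allowed = {0/0, 0/1, 0/2, 1/0, 1/1, 1/2, 2/1, 2/2}
claimed∖SC = {2/0}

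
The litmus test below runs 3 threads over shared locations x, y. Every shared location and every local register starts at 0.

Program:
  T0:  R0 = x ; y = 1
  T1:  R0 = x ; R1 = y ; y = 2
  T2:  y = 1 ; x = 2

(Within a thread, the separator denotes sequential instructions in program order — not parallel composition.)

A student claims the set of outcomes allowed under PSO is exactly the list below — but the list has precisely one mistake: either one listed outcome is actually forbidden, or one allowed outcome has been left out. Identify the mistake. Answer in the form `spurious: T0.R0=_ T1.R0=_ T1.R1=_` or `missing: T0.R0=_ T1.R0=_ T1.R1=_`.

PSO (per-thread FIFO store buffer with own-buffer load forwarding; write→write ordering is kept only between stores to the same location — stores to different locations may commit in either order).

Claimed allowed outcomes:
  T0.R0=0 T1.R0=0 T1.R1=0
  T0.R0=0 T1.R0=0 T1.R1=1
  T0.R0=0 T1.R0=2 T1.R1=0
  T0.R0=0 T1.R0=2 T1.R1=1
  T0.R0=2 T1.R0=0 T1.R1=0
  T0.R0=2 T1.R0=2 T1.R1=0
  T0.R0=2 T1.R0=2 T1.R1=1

missing: T0.R0=2 T1.R0=0 T1.R1=1

outcome vector order: (T0.R0,T1.R0,T1.R1)
PSO: 8 outcomes — {(0,0,0); (0,0,1); (0,2,0); (0,2,1); (2,0,0); (2,0,1); (2,2,0); (2,2,1)}
PSO∖claimed = {(2,0,1)}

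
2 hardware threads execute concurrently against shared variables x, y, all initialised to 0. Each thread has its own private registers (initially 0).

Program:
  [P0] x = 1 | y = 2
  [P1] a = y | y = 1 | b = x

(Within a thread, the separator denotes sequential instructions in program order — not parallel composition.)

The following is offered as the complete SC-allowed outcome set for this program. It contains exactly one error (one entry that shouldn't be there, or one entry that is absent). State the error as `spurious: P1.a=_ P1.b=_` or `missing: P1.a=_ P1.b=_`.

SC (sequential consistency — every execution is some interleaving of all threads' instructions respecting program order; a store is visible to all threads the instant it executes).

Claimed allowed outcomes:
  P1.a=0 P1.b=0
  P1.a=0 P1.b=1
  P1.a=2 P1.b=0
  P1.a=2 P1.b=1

outcome vector order: (P1.a,P1.b)
[SC] allowed = {0/0, 0/1, 2/1}
claimed∖SC = {2/0}

spurious: P1.a=2 P1.b=0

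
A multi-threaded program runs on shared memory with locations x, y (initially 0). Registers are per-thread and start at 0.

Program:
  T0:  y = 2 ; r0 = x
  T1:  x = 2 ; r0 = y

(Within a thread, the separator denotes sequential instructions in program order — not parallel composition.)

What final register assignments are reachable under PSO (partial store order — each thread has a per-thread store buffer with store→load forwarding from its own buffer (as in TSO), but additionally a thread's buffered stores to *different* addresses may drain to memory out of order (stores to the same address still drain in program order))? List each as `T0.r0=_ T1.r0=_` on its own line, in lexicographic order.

outcome vector order: (T0.r0,T1.r0)
|PSO outcomes| = 4

T0.r0=0 T1.r0=0
T0.r0=0 T1.r0=2
T0.r0=2 T1.r0=0
T0.r0=2 T1.r0=2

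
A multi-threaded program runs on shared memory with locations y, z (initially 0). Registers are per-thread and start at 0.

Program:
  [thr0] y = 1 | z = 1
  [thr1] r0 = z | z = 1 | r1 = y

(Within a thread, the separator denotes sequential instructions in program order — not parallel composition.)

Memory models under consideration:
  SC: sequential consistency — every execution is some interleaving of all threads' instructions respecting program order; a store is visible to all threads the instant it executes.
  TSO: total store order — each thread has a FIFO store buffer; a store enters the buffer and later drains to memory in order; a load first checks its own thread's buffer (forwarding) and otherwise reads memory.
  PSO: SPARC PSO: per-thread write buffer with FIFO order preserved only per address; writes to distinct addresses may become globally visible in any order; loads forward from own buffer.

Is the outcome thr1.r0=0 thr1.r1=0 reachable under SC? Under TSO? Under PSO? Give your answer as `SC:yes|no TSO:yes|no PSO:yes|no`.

outcome vector order: (thr1.r0,thr1.r1)
SC: 3 outcomes — {(0,0) (0,1) (1,1)}
TSO: 3 outcomes — {(0,0) (0,1) (1,1)}
PSO: 4 outcomes — {(0,0) (0,1) (1,0) (1,1)}
target (0,0) ∈ {SC,TSO,PSO}

SC:yes TSO:yes PSO:yes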